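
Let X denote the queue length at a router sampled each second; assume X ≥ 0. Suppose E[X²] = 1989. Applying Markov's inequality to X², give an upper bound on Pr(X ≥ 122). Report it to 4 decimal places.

Since X ≥ 0, the event {X ≥ 122} is the same as {X² ≥ 14884}.
Markov's inequality applied to X² gives Pr(X² ≥ 14884) ≤ E[X²]/14884 = 1989/14884 = 0.1336.

0.1336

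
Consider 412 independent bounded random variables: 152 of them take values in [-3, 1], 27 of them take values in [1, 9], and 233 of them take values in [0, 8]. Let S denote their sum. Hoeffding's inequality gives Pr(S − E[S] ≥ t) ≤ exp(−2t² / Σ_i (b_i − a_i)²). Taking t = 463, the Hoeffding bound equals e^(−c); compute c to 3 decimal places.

Σ(b_i − a_i)² = 152·4² + 27·8² + 233·8² = 19072.
c = 2t² / 19072 = 2·463² / 19072 = 22.4800.

22.480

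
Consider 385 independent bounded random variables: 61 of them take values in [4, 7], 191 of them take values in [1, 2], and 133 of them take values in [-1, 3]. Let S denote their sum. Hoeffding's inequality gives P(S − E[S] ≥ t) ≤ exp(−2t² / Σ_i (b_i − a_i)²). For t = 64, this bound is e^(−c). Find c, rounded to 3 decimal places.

Σ(b_i − a_i)² = 61·3² + 191·1² + 133·4² = 2868.
c = 2t² / 2868 = 2·64² / 2868 = 2.8563.

2.856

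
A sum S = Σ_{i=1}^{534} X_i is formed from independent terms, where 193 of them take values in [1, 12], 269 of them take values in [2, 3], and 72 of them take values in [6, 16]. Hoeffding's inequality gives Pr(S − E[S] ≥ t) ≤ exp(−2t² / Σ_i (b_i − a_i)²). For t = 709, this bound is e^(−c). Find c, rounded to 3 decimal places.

32.618

Σ(b_i − a_i)² = 193·11² + 269·1² + 72·10² = 30822.
c = 2t² / 30822 = 2·709² / 30822 = 32.6183.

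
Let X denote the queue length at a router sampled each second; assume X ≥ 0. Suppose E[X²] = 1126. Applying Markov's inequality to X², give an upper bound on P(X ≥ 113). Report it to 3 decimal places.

0.088

Since X ≥ 0, the event {X ≥ 113} is the same as {X² ≥ 12769}.
Markov's inequality applied to X² gives P(X² ≥ 12769) ≤ E[X²]/12769 = 1126/12769 = 0.0882.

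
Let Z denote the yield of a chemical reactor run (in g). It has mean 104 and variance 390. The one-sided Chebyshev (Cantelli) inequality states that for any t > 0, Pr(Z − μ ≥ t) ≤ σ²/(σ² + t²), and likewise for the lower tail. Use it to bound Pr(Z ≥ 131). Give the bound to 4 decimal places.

Here σ² = 390 and t = 27, so σ² + t² = 1119.
Cantelli's bound: 390/1119 = 0.3485.

0.3485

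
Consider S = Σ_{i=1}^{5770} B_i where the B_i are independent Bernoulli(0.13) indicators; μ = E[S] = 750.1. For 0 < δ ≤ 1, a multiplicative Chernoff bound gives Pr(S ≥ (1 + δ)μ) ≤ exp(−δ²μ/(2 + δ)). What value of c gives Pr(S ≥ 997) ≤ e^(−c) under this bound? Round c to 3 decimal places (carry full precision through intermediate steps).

Write 997 = (1 + δ)μ, so δ = 997/750.1 − 1 = 0.3291561…
Then the exponent is δ²μ/(2 + δ) = (997 − μ)² / (μ·(2 + δ)) = 34.891884.

34.892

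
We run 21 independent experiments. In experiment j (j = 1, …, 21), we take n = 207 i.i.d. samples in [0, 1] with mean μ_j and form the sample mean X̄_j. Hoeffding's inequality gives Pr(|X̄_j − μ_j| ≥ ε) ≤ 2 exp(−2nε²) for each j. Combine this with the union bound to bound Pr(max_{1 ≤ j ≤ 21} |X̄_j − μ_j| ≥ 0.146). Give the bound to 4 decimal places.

Per-experiment Hoeffding bound: 2·exp(−2·207·0.146²) = 2·exp(−8.82482) = 0.00029407.
Union bound over 21 events: 21·0.00029407 = 0.00618.

0.0062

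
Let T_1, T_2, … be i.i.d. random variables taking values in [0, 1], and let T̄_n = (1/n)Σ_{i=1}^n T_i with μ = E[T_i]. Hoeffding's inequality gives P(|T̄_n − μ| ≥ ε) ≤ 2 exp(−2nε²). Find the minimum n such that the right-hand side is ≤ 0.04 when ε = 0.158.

79

Require 2·exp(−2nε²) ≤ 0.04, i.e. 2nε² ≥ ln(2/0.04) = 3.912023.
So n ≥ 3.912023 / (2·0.158²) = 78.353.
The smallest integer n is 79.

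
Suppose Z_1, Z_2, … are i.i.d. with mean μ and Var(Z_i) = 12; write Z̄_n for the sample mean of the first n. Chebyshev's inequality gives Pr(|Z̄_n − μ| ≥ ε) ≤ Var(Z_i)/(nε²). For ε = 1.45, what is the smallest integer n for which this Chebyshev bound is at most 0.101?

57

Require 12/(n·1.45²) ≤ 0.101, i.e. n ≥ 12/(0.101·1.45²) = 56.510.
The smallest integer n is 57.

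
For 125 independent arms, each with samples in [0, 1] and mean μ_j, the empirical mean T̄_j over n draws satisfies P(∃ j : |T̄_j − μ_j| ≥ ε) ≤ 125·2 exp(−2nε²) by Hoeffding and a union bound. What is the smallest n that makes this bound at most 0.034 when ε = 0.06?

Need 2·125·exp(−2nε²) ≤ 0.034, i.e. exp(−2nε²) ≤ 0.034/250.
So 2nε² ≥ ln(250/0.034) = 8.902856.
Hence n ≥ 8.902856/(2·0.06²) = 1236.508.
The smallest integer n is 1237.

1237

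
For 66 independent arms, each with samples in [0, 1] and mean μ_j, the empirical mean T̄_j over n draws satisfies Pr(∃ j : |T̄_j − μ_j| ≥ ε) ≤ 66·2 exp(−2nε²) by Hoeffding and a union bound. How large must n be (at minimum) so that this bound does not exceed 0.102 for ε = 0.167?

129

Need 2·66·exp(−2nε²) ≤ 0.102, i.e. exp(−2nε²) ≤ 0.102/132.
So 2nε² ≥ ln(132/0.102) = 7.165584.
Hence n ≥ 7.165584/(2·0.167²) = 128.466.
The smallest integer n is 129.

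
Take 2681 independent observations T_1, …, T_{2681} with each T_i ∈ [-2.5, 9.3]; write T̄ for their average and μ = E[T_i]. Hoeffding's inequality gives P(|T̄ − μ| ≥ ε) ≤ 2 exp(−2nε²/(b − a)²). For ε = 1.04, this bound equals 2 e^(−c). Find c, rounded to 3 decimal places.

c = 2nε²/(b − a)² = 2·2681·1.04² / 11.8² = 41.6514.

41.651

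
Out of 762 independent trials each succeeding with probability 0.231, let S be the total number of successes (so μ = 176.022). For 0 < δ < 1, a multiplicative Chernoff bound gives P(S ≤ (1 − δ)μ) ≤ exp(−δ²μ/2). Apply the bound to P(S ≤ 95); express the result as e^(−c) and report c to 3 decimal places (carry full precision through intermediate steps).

Write 95 = (1 − δ)μ, so δ = 1 − 95/176.022 = 0.4602947…
Then the exponent is δ²μ/2 = (μ − 95)²/(2μ) = 18.647000.

18.647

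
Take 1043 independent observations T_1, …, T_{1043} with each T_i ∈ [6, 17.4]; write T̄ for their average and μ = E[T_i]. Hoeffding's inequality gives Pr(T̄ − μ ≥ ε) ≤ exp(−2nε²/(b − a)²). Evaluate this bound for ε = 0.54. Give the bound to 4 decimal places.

0.0093

Exponent: 2nε²/(b − a)² = 2·1043·0.54² / 11.4² = 4.68050.
Bound = exp(−4.68050) = 0.00927.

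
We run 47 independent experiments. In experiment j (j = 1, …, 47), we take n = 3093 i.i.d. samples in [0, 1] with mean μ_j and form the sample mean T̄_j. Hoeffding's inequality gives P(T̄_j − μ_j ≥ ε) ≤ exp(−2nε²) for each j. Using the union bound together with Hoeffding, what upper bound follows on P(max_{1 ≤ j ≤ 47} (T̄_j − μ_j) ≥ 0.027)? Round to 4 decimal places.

0.5171

Per-experiment Hoeffding bound: exp(−2·3093·0.027²) = exp(−4.50959) = 0.011003.
Union bound over 47 events: 47·0.011003 = 0.51714.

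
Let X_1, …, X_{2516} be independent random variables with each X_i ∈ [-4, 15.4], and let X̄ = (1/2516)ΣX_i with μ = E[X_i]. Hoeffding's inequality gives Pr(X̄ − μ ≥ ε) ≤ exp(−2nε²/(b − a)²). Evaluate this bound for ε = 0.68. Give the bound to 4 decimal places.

0.0021

Exponent: 2nε²/(b − a)² = 2·2516·0.68² / 19.4² = 6.18237.
Bound = exp(−6.18237) = 0.00207.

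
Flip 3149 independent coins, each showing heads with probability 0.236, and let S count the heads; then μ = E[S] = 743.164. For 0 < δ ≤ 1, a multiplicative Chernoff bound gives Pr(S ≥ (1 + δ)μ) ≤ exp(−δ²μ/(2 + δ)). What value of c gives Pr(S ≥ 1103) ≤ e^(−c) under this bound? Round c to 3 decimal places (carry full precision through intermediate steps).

Write 1103 = (1 + δ)μ, so δ = 1103/743.164 − 1 = 0.4841946…
Then the exponent is δ²μ/(2 + δ) = (1103 − μ)² / (μ·(2 + δ)) = 70.135669.

70.136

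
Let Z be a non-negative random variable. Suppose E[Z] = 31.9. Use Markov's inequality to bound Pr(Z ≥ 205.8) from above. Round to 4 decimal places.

0.1550

Markov's inequality: for a non-negative random variable, Pr(Z ≥ a) ≤ E[Z]/a.
Here E[Z] = 31.9 and a = 205.8, so the bound is 31.9/205.8 = 0.1550.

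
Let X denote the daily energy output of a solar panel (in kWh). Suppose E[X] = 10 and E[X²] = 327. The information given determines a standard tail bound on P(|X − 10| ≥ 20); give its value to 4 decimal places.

The first two moments determine the variance, so Chebyshev's inequality is the sharpest standard bound available.
Var(X) = E[X²] − (E[X])² = 327 − 100 = 227.
Chebyshev's inequality: P(|X − μ| ≥ t) ≤ Var(X)/t² = 227/400 = 0.5675.

0.5675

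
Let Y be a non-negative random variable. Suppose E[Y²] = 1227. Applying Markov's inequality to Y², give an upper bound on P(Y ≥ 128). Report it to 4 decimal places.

Since Y ≥ 0, the event {Y ≥ 128} is the same as {Y² ≥ 16384}.
Markov's inequality applied to Y² gives P(Y² ≥ 16384) ≤ E[Y²]/16384 = 1227/16384 = 0.0749.

0.0749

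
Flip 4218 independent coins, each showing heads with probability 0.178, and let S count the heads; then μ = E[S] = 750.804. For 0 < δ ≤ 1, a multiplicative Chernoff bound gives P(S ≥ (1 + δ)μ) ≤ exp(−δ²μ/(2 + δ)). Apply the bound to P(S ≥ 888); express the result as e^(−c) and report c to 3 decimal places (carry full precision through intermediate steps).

Write 888 = (1 + δ)μ, so δ = 888/750.804 − 1 = 0.1827321…
Then the exponent is δ²μ/(2 + δ) = (888 − μ)² / (μ·(2 + δ)) = 11.485658.

11.486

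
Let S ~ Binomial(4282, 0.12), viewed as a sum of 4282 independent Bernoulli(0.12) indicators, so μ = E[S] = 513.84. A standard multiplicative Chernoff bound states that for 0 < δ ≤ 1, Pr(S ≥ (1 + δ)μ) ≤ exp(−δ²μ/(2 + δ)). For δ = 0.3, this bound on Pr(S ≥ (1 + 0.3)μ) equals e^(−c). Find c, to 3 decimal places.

c = δ²μ/(2 + δ) = 0.3²·513.84/(2 + 0.3) = 20.1068.

20.107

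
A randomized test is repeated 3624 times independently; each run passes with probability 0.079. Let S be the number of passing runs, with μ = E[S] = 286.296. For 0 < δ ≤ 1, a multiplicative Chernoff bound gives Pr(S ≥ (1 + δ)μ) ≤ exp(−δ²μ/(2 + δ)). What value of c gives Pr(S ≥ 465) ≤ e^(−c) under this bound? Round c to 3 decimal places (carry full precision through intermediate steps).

42.507

Write 465 = (1 + δ)μ, so δ = 465/286.296 − 1 = 0.6241931…
Then the exponent is δ²μ/(2 + δ) = (465 − μ)² / (μ·(2 + δ)) = 42.506708.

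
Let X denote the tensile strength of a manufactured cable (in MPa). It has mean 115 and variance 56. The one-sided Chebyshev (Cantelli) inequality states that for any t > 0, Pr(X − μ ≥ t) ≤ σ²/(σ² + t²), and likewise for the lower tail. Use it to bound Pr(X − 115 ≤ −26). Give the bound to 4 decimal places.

0.0765

Here σ² = 56 and t = 26, so σ² + t² = 732.
Cantelli's bound: 56/732 = 0.0765.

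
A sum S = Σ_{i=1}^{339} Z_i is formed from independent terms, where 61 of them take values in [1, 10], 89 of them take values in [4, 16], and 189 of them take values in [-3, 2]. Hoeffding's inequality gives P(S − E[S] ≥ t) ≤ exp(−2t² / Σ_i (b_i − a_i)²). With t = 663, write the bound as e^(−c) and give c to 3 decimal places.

Σ(b_i − a_i)² = 61·9² + 89·12² + 189·5² = 22482.
c = 2t² / 22482 = 2·663² / 22482 = 39.1041.

39.104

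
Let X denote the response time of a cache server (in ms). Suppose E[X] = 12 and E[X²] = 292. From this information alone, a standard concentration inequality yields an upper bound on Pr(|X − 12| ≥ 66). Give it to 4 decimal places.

The first two moments determine the variance, so Chebyshev's inequality is the sharpest standard bound available.
Var(X) = E[X²] − (E[X])² = 292 − 144 = 148.
Chebyshev's inequality: Pr(|X − μ| ≥ t) ≤ Var(X)/t² = 148/4356 = 0.0340.

0.0340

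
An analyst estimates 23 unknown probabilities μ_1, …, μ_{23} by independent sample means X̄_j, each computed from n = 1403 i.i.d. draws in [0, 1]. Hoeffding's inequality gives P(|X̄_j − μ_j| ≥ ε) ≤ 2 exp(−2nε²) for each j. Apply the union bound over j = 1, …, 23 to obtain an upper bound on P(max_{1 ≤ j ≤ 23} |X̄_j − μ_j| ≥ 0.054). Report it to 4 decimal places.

Per-experiment Hoeffding bound: 2·exp(−2·1403·0.054²) = 2·exp(−8.18230) = 0.00055912.
Union bound over 23 events: 23·0.00055912 = 0.01286.

0.0129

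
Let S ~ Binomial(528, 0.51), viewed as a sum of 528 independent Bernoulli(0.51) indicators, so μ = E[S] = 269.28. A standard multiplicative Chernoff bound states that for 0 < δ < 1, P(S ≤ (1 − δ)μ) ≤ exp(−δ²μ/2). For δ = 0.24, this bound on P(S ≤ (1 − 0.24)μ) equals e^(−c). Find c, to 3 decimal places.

7.755

c = δ²μ/2 = 0.24²·269.28/2 = 7.7553.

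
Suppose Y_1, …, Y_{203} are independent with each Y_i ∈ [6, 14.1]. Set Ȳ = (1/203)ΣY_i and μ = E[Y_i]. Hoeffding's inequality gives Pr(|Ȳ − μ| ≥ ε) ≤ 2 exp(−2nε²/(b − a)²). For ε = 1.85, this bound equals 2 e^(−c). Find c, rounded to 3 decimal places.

c = 2nε²/(b − a)² = 2·203·1.85² / 8.1² = 21.1787.

21.179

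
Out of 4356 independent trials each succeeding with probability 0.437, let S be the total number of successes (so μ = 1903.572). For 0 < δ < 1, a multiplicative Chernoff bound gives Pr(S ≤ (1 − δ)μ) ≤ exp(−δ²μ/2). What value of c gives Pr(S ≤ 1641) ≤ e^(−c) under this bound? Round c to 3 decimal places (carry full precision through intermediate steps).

Write 1641 = (1 − δ)μ, so δ = 1 − 1641/1903.572 = 0.1379365…
Then the exponent is δ²μ/2 = (μ − 1641)²/(2μ) = 18.109127.

18.109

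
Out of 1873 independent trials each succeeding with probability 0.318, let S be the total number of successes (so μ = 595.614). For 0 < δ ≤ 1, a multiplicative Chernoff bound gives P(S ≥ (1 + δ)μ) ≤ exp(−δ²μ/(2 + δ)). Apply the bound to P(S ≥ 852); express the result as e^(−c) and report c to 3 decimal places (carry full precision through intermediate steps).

45.408

Write 852 = (1 + δ)μ, so δ = 852/595.614 − 1 = 0.4304566…
Then the exponent is δ²μ/(2 + δ) = (852 − μ)² / (μ·(2 + δ)) = 45.408362.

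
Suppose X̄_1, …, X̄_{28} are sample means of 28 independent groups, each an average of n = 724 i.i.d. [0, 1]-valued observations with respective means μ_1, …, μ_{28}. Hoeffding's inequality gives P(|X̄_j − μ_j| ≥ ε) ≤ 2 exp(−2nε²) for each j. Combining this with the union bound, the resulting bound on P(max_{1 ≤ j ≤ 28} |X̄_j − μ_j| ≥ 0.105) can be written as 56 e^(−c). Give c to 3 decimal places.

15.964

Union bound over the 28 events: P(max_{1 ≤ j ≤ 28} |X̄_j − μ_j| ≥ 0.105) ≤ 28·2·exp(−2nε²) = 56 exp(−2·724·0.105²).
So c = 2·724·0.105² = 15.9642.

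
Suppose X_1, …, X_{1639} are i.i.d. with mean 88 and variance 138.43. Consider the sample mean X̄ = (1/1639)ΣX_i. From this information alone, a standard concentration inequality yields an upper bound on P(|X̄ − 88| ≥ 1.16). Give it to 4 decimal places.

With mean and variance of each term known, Chebyshev's inequality bounds the deviation of the sum (or sample mean).
Var(X̄) = Var(X_i)/n = 138.43/1639 = 0.08446.
Chebyshev: P(|X̄ − 88| ≥ 1.16) ≤ Var(X̄)/(1.16)² = 138.43/(1639·1.16²) = 0.0628.

0.0628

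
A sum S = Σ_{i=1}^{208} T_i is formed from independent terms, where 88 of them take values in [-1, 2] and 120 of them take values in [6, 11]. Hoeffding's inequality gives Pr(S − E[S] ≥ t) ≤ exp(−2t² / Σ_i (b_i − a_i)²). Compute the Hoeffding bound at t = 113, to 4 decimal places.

Σ(b_i − a_i)² = 88·3² + 120·5² = 3792.
Exponent = 2·113² / 3792 = 6.73470.
Bound = exp(−6.73470) = 0.00119.

0.0012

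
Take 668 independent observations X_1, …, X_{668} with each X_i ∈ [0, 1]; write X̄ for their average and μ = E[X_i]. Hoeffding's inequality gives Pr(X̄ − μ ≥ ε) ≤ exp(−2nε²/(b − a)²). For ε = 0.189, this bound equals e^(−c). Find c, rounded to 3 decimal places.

c = 2nε²/(b − a)² = 2·668·0.189² / 1² = 47.7233.

47.723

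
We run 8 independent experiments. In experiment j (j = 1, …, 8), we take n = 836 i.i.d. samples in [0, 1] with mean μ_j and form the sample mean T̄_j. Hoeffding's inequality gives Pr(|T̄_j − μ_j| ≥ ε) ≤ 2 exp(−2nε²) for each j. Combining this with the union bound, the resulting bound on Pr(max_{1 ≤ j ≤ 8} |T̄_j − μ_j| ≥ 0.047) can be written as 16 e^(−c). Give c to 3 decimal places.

Union bound over the 8 events: Pr(max_{1 ≤ j ≤ 8} |T̄_j − μ_j| ≥ 0.047) ≤ 8·2·exp(−2nε²) = 16 exp(−2·836·0.047²).
So c = 2·836·0.047² = 3.6934.

3.693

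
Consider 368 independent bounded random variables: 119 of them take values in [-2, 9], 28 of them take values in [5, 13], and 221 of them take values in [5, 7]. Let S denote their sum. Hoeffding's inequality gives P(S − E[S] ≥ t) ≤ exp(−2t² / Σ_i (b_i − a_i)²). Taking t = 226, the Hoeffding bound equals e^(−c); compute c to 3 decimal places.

5.983

Σ(b_i − a_i)² = 119·11² + 28·8² + 221·2² = 17075.
c = 2t² / 17075 = 2·226² / 17075 = 5.9825.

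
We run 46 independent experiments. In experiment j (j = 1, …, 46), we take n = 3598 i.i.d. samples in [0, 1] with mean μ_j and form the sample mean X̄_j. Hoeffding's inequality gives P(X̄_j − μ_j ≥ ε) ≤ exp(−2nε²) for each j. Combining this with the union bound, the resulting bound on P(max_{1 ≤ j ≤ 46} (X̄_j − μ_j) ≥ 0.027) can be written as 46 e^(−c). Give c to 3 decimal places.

5.246

Union bound over the 46 events: P(max_{1 ≤ j ≤ 46} (X̄_j − μ_j) ≥ 0.027) ≤ 46·exp(−2nε²) = 46 exp(−2·3598·0.027²).
So c = 2·3598·0.027² = 5.2459.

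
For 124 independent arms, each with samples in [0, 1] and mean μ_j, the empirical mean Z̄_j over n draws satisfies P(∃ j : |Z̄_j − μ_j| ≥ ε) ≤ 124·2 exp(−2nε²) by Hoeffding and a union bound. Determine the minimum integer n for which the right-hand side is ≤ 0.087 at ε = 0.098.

415

Need 2·124·exp(−2nε²) ≤ 0.087, i.e. exp(−2nε²) ≤ 0.087/248.
So 2nε² ≥ ln(248/0.087) = 7.955276.
Hence n ≥ 7.955276/(2·0.098²) = 414.165.
The smallest integer n is 415.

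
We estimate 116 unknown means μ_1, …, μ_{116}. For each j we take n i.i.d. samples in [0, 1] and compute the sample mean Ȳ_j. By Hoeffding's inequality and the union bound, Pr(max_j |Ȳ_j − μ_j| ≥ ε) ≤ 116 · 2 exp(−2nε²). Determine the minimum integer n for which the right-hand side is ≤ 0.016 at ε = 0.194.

128

Need 2·116·exp(−2nε²) ≤ 0.016, i.e. exp(−2nε²) ≤ 0.016/232.
So 2nε² ≥ ln(232/0.016) = 9.581904.
Hence n ≥ 9.581904/(2·0.194²) = 127.297.
The smallest integer n is 128.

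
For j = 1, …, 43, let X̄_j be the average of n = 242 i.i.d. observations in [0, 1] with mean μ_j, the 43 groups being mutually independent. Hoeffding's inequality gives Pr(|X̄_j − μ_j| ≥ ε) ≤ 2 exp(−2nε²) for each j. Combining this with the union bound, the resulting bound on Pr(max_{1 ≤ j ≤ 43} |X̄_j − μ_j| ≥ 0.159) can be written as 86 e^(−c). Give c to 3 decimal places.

12.236

Union bound over the 43 events: Pr(max_{1 ≤ j ≤ 43} |X̄_j − μ_j| ≥ 0.159) ≤ 43·2·exp(−2nε²) = 86 exp(−2·242·0.159²).
So c = 2·242·0.159² = 12.2360.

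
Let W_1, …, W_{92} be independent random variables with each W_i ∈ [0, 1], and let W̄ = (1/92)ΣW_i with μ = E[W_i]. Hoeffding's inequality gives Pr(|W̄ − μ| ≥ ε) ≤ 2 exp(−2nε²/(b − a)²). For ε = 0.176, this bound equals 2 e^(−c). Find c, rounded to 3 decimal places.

c = 2nε²/(b − a)² = 2·92·0.176² / 1² = 5.6996.

5.700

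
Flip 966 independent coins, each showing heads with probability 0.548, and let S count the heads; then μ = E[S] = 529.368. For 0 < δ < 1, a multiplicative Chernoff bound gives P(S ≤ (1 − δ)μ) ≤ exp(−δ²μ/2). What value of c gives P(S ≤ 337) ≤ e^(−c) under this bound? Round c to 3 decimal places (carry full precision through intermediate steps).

34.952

Write 337 = (1 − δ)μ, so δ = 1 − 337/529.368 = 0.3633918…
Then the exponent is δ²μ/2 = (μ − 337)²/(2μ) = 34.952479.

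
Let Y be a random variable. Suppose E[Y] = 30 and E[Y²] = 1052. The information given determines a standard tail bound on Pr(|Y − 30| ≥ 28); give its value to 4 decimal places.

The first two moments determine the variance, so Chebyshev's inequality is the sharpest standard bound available.
Var(Y) = E[Y²] − (E[Y])² = 1052 − 900 = 152.
Chebyshev's inequality: Pr(|Y − μ| ≥ t) ≤ Var(Y)/t² = 152/784 = 0.1939.

0.1939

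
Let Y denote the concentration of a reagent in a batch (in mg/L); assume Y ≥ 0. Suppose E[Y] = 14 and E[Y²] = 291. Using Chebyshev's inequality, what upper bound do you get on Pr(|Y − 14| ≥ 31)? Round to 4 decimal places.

0.0989

Var(Y) = E[Y²] − (E[Y])² = 291 − 196 = 95.
Chebyshev's inequality: Pr(|Y − μ| ≥ t) ≤ Var(Y)/t² = 95/961 = 0.0989.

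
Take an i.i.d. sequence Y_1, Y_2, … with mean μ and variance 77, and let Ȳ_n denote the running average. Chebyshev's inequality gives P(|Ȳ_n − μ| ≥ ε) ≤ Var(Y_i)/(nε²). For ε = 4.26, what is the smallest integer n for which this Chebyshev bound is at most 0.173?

Require 77/(n·4.26²) ≤ 0.173, i.e. n ≥ 77/(0.173·4.26²) = 24.526.
The smallest integer n is 25.

25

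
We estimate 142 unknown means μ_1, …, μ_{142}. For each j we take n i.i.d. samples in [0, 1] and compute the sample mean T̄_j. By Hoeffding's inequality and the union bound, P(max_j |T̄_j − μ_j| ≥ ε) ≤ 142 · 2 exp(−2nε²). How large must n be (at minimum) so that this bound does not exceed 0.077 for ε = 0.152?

Need 2·142·exp(−2nε²) ≤ 0.077, i.e. exp(−2nε²) ≤ 0.077/284.
So 2nε² ≥ ln(284/0.077) = 8.212924.
Hence n ≥ 8.212924/(2·0.152²) = 177.738.
The smallest integer n is 178.

178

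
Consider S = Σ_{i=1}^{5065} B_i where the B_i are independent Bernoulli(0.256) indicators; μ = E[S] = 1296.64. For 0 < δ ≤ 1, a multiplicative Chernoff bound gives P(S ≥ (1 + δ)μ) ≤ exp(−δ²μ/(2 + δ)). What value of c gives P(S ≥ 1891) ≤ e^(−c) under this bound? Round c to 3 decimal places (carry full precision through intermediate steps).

Write 1891 = (1 + δ)μ, so δ = 1891/1296.64 − 1 = 0.4583847…
Then the exponent is δ²μ/(2 + δ) = (1891 − μ)² / (μ·(2 + δ)) = 110.822994.

110.823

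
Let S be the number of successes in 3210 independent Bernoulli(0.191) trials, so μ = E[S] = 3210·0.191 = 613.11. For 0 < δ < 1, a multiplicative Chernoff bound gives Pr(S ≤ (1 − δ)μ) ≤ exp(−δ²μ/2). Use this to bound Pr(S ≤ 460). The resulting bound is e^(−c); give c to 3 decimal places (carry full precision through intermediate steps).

Write 460 = (1 − δ)μ, so δ = 1 − 460/613.11 = 0.2497268…
Then the exponent is δ²μ/2 = (μ − 460)²/(2μ) = 19.117835.

19.118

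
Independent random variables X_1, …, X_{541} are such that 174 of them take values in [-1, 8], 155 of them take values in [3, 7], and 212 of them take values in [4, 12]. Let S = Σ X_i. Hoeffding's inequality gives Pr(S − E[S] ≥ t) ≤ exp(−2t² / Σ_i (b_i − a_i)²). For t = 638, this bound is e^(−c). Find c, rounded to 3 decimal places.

27.008

Σ(b_i − a_i)² = 174·9² + 155·4² + 212·8² = 30142.
c = 2t² / 30142 = 2·638² / 30142 = 27.0084.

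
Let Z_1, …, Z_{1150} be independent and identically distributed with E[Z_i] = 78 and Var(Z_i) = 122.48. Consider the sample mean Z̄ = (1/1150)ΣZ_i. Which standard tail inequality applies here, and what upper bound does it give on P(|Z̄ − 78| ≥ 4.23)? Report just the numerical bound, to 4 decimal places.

0.0060

With mean and variance of each term known, Chebyshev's inequality bounds the deviation of the sum (or sample mean).
Var(Z̄) = Var(Z_i)/n = 122.48/1150 = 0.1065.
Chebyshev: P(|Z̄ − 78| ≥ 4.23) ≤ Var(Z̄)/(4.23)² = 122.48/(1150·4.23²) = 0.0060.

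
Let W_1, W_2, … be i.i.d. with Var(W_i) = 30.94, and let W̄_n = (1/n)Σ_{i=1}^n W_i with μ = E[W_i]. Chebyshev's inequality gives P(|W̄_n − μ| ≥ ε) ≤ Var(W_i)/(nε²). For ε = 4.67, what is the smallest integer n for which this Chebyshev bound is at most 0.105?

Require 30.94/(n·4.67²) ≤ 0.105, i.e. n ≥ 30.94/(0.105·4.67²) = 13.511.
The smallest integer n is 14.

14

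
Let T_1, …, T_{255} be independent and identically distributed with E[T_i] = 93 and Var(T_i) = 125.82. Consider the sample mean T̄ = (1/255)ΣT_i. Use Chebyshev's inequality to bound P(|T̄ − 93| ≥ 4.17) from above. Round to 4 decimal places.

Var(T̄) = Var(T_i)/n = 125.82/255 = 0.49341.
Chebyshev: P(|T̄ − 93| ≥ 4.17) ≤ Var(T̄)/(4.17)² = 125.82/(255·4.17²) = 0.0284.

0.0284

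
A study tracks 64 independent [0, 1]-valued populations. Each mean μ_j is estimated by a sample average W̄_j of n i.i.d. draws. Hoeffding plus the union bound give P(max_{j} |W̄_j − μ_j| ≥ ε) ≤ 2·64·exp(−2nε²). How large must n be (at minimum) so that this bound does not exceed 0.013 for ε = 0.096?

Need 2·64·exp(−2nε²) ≤ 0.013, i.e. exp(−2nε²) ≤ 0.013/128.
So 2nε² ≥ ln(128/0.013) = 9.194836.
Hence n ≥ 9.194836/(2·0.096²) = 498.852.
The smallest integer n is 499.

499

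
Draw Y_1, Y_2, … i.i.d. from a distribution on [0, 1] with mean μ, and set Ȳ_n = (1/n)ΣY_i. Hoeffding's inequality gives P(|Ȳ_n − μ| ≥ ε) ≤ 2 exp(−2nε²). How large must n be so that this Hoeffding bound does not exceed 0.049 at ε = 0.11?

Require 2·exp(−2nε²) ≤ 0.049, i.e. 2nε² ≥ ln(2/0.049) = 3.709082.
So n ≥ 3.709082 / (2·0.11²) = 153.268.
The smallest integer n is 154.

154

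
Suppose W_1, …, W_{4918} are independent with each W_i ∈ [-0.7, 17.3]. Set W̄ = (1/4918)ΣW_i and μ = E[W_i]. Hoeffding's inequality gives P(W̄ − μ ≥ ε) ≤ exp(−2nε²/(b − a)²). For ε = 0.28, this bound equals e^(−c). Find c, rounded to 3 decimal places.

2.380

c = 2nε²/(b − a)² = 2·4918·0.28² / 18² = 2.3801.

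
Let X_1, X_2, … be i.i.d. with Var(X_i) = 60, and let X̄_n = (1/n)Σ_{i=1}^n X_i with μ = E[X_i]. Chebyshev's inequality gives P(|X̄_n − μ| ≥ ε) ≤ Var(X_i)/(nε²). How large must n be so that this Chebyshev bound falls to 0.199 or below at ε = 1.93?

Require 60/(n·1.93²) ≤ 0.199, i.e. n ≥ 60/(0.199·1.93²) = 80.944.
The smallest integer n is 81.

81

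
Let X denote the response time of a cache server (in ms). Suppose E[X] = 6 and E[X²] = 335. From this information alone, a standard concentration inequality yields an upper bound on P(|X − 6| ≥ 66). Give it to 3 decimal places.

The first two moments determine the variance, so Chebyshev's inequality is the sharpest standard bound available.
Var(X) = E[X²] − (E[X])² = 335 − 36 = 299.
Chebyshev's inequality: P(|X − μ| ≥ t) ≤ Var(X)/t² = 299/4356 = 0.0686.

0.069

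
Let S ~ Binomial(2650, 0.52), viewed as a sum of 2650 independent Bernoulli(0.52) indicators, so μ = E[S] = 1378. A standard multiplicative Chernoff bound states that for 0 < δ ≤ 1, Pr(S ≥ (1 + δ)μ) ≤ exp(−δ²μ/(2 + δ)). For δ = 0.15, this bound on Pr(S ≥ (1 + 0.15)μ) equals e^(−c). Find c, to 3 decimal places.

14.421

c = δ²μ/(2 + δ) = 0.15²·1378/(2 + 0.15) = 14.4209.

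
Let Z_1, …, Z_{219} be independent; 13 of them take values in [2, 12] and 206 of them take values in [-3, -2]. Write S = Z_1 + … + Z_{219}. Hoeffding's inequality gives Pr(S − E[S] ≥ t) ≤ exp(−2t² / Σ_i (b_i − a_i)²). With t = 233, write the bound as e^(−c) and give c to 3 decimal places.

Σ(b_i − a_i)² = 13·10² + 206·1² = 1506.
c = 2t² / 1506 = 2·233² / 1506 = 72.0969.

72.097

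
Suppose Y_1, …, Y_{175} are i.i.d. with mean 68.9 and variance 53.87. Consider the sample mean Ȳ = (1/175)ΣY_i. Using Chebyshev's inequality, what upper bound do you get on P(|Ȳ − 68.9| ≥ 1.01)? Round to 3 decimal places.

Var(Ȳ) = Var(Y_i)/n = 53.87/175 = 0.30783.
Chebyshev: P(|Ȳ − 68.9| ≥ 1.01) ≤ Var(Ȳ)/(1.01)² = 53.87/(175·1.01²) = 0.3018.

0.302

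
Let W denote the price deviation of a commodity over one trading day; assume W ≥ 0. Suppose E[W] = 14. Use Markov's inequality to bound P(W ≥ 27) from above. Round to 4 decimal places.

0.5185

Markov's inequality: for a non-negative random variable, P(W ≥ a) ≤ E[W]/a.
Here E[W] = 14 and a = 27, so the bound is 14/27 = 0.5185.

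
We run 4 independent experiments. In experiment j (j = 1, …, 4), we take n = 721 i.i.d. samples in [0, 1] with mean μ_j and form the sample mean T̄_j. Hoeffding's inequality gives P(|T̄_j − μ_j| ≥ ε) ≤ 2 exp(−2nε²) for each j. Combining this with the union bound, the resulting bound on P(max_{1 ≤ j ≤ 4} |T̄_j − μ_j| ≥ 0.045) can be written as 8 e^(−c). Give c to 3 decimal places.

2.920

Union bound over the 4 events: P(max_{1 ≤ j ≤ 4} |T̄_j − μ_j| ≥ 0.045) ≤ 4·2·exp(−2nε²) = 8 exp(−2·721·0.045²).
So c = 2·721·0.045² = 2.9200.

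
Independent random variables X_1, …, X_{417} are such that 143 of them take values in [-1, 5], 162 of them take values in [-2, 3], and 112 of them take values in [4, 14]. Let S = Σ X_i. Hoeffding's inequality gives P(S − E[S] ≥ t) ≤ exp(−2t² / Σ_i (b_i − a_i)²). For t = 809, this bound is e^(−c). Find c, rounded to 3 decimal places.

64.171

Σ(b_i − a_i)² = 143·6² + 162·5² + 112·10² = 20398.
c = 2t² / 20398 = 2·809² / 20398 = 64.1711.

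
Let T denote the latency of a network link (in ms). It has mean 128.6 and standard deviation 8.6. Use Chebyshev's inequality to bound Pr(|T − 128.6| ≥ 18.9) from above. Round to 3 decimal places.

0.207

Chebyshev: Pr(|T − μ| ≥ t) ≤ Var(T)/t².
Var(T) = σ² = 8.6² = 73.96.
Bound = 73.96 / 357.21 = 0.2070.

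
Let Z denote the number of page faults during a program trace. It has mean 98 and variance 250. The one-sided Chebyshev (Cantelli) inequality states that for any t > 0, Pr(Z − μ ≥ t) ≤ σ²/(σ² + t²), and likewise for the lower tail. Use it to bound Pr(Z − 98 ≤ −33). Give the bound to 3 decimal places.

0.187

Here σ² = 250 and t = 33, so σ² + t² = 1339.
Cantelli's bound: 250/1339 = 0.1867.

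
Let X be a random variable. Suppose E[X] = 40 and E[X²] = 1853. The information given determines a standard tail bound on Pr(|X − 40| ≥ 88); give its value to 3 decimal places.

The first two moments determine the variance, so Chebyshev's inequality is the sharpest standard bound available.
Var(X) = E[X²] − (E[X])² = 1853 − 1600 = 253.
Chebyshev's inequality: Pr(|X − μ| ≥ t) ≤ Var(X)/t² = 253/7744 = 0.0327.

0.033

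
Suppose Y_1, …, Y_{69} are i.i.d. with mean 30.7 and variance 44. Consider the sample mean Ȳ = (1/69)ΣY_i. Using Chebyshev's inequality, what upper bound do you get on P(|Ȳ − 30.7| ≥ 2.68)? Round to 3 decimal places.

Var(Ȳ) = Var(Y_i)/n = 44/69 = 0.63768.
Chebyshev: P(|Ȳ − 30.7| ≥ 2.68) ≤ Var(Ȳ)/(2.68)² = 44/(69·2.68²) = 0.0888.

0.089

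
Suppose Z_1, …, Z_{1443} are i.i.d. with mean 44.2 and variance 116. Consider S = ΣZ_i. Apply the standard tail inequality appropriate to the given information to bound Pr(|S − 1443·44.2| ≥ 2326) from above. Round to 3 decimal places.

With mean and variance of each term known, Chebyshev's inequality bounds the deviation of the sum (or sample mean).
Var(S) = n·Var(Z_i) = 1443·116 = 167388.
Chebyshev: Pr(|S − 1443·44.2| ≥ 2326) ≤ Var(S)/2326² = 167388/5410276 = 0.0309.

0.031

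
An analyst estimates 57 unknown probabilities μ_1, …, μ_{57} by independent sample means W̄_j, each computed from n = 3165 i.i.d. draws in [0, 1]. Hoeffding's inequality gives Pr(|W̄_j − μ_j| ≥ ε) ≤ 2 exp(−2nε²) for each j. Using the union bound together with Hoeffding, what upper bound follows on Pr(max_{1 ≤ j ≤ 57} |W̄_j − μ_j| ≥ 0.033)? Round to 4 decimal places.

0.1157

Per-experiment Hoeffding bound: 2·exp(−2·3165·0.033²) = 2·exp(−6.89337) = 0.002029.
Union bound over 57 events: 57·0.002029 = 0.11565.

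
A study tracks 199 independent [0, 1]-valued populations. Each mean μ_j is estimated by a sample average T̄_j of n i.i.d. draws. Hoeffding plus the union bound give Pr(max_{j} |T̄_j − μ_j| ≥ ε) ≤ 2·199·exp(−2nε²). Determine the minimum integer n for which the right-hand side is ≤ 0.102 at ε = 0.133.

234

Need 2·199·exp(−2nε²) ≤ 0.102, i.e. exp(−2nε²) ≤ 0.102/398.
So 2nε² ≥ ln(398/0.102) = 8.269234.
Hence n ≥ 8.269234/(2·0.133²) = 233.739.
The smallest integer n is 234.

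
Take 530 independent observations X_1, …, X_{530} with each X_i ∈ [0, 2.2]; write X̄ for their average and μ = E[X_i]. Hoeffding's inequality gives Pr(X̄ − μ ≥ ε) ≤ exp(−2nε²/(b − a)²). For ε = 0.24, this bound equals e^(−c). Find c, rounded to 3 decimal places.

c = 2nε²/(b − a)² = 2·530·0.24² / 2.2² = 12.6149.

12.615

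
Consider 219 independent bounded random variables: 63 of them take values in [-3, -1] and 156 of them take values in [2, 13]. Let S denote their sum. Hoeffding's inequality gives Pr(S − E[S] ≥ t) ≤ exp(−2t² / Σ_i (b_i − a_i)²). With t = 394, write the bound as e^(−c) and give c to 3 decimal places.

16.231

Σ(b_i − a_i)² = 63·2² + 156·11² = 19128.
c = 2t² / 19128 = 2·394² / 19128 = 16.2313.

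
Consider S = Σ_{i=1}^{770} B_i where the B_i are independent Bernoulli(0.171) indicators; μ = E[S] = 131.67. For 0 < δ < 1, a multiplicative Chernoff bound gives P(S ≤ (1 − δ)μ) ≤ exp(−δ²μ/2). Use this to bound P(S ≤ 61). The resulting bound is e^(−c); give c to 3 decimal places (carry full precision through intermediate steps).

18.965

Write 61 = (1 − δ)μ, so δ = 1 − 61/131.67 = 0.5367206…
Then the exponent is δ²μ/2 = (μ − 61)²/(2μ) = 18.965022.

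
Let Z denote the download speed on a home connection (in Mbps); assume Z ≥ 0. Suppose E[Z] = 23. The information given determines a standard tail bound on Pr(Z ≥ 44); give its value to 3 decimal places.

Only the mean of a non-negative variable is known, so Markov's inequality is the applicable tail bound.
Markov's inequality: for a non-negative random variable, Pr(Z ≥ a) ≤ E[Z]/a.
Here E[Z] = 23 and a = 44, so the bound is 23/44 = 0.5227.

0.523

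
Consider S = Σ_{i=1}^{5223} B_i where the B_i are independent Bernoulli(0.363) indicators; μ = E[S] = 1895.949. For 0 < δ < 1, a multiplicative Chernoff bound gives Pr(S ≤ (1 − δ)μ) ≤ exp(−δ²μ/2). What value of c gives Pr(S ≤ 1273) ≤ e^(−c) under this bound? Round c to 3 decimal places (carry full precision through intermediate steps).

102.341

Write 1273 = (1 − δ)μ, so δ = 1 − 1273/1895.949 = 0.3285684…
Then the exponent is δ²μ/2 = (μ − 1273)²/(2μ) = 102.340690.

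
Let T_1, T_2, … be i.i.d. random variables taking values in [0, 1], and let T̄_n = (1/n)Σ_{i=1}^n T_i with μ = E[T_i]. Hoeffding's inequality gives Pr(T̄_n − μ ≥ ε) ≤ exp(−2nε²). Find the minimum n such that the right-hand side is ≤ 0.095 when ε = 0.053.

Require exp(−2nε²) ≤ 0.095, i.e. 2nε² ≥ ln(1/0.095) = 2.353878.
So n ≥ 2.353878 / (2·0.053²) = 418.989.
The smallest integer n is 419.

419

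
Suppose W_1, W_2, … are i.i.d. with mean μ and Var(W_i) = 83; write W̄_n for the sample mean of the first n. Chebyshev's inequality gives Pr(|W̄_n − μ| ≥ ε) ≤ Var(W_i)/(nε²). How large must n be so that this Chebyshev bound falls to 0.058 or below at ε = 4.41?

Require 83/(n·4.41²) ≤ 0.058, i.e. n ≥ 83/(0.058·4.41²) = 73.582.
The smallest integer n is 74.

74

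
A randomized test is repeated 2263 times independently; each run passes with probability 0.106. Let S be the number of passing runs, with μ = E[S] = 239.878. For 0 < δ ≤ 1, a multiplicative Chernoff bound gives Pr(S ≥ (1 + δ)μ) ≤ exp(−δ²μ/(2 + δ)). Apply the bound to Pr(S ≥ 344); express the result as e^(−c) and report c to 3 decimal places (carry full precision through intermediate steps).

Write 344 = (1 + δ)μ, so δ = 344/239.878 − 1 = 0.4340623…
Then the exponent is δ²μ/(2 + δ) = (344 − μ)² / (μ·(2 + δ)) = 18.567904.

18.568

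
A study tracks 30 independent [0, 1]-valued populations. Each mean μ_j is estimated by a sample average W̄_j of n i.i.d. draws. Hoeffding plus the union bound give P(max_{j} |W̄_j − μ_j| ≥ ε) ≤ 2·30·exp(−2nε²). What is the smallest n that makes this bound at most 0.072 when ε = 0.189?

95

Need 2·30·exp(−2nε²) ≤ 0.072, i.e. exp(−2nε²) ≤ 0.072/60.
So 2nε² ≥ ln(60/0.072) = 6.725434.
Hence n ≥ 6.725434/(2·0.189²) = 94.138.
The smallest integer n is 95.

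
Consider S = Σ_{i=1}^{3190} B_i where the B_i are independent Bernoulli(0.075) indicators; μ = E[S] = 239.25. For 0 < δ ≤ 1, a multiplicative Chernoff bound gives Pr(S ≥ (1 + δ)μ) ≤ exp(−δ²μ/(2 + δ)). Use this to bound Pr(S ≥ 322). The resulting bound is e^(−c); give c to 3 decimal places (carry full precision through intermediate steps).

12.201

Write 322 = (1 + δ)μ, so δ = 322/239.25 − 1 = 0.3458725…
Then the exponent is δ²μ/(2 + δ) = (322 − μ)² / (μ·(2 + δ)) = 12.200557.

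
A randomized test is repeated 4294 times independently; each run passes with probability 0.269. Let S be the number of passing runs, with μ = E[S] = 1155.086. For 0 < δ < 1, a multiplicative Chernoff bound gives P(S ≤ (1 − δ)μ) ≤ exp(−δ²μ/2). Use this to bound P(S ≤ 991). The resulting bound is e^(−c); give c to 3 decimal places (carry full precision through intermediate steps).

11.655

Write 991 = (1 − δ)μ, so δ = 1 − 991/1155.086 = 0.1420552…
Then the exponent is δ²μ/2 = (μ − 991)²/(2μ) = 11.654637.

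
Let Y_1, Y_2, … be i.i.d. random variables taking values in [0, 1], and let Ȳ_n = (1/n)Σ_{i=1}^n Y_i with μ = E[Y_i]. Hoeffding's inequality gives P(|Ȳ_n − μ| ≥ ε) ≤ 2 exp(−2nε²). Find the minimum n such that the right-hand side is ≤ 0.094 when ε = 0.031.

Require 2·exp(−2nε²) ≤ 0.094, i.e. 2nε² ≥ ln(2/0.094) = 3.057608.
So n ≥ 3.057608 / (2·0.031²) = 1590.847.
The smallest integer n is 1591.

1591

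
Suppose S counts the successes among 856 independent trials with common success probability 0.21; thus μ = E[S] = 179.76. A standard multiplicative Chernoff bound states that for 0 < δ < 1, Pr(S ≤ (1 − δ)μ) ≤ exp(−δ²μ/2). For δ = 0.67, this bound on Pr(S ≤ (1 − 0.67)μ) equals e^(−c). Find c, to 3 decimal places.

40.347

c = δ²μ/2 = 0.67²·179.76/2 = 40.3471.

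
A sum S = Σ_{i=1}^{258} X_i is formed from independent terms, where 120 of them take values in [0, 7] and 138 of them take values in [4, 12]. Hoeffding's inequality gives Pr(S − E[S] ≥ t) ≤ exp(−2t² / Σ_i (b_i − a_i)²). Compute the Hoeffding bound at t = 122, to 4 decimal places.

0.1322

Σ(b_i − a_i)² = 120·7² + 138·8² = 14712.
Exponent = 2·122² / 14712 = 2.02338.
Bound = exp(−2.02338) = 0.13221.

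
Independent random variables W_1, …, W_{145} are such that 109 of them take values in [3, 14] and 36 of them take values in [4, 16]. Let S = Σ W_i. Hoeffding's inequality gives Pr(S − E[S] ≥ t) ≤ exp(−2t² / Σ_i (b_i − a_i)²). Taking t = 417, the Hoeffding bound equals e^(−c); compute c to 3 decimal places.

Σ(b_i − a_i)² = 109·11² + 36·12² = 18373.
c = 2t² / 18373 = 2·417² / 18373 = 18.9288.

18.929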